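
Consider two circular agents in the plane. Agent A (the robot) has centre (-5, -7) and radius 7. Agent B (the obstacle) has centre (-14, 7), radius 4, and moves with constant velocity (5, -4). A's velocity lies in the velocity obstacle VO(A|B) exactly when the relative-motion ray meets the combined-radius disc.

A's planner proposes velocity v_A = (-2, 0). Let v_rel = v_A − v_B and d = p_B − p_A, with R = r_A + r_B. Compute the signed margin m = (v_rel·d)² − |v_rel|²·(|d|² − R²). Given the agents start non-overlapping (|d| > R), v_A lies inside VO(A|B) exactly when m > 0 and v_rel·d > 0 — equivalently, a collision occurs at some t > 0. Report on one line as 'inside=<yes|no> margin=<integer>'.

d = (-9, 14),  |d|² = 277;  R = 7+4 = 11,  c = 277−11² = 156
v_rel = (-7, 4),  |v_rel|² = 65;  v_rel·d = (-7)·(-9) + (4)·(14) = 119
65·t² − 238·t + 156 = 0  ⇒  m = 119² − 65·156 = 4021
m = 4021 > 0,  v_rel·d = 119 > 0  ⇒  inside

inside=yes margin=4021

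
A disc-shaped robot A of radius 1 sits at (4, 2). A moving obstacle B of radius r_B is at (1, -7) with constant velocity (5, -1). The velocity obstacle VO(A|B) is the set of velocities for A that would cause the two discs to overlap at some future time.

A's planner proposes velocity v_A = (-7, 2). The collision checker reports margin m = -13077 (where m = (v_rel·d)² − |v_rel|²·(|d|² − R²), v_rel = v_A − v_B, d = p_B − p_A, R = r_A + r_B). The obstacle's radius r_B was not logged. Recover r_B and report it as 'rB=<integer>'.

m = -13077
d = (-3, -9);  v_rel = (-12, 3),  |v_rel|² = 153
v_rel×d = (-12)·(-9) − (3)·(-3) = 117
since m = R²·153 − 117²:  R² = (13689 + -13077) / 153 = 4
R = √4 = 2  ⇒  r_B = 2 − 1 = 1

rB=1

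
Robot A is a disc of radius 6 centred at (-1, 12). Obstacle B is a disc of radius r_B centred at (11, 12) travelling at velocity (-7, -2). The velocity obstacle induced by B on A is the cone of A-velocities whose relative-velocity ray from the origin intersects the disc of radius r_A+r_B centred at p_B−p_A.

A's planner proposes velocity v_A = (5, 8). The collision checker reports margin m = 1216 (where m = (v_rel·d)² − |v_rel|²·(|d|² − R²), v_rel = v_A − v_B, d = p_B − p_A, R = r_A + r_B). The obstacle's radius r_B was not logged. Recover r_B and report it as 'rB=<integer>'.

m = 1216
d = (12, 0);  v_rel = (12, 10),  |v_rel|² = 244
v_rel×d = (12)·(0) − (10)·(12) = -120
since m = R²·244 − (-120)²:  R² = (14400 + 1216) / 244 = 64
R = √64 = 8  ⇒  r_B = 8 − 6 = 2

rB=2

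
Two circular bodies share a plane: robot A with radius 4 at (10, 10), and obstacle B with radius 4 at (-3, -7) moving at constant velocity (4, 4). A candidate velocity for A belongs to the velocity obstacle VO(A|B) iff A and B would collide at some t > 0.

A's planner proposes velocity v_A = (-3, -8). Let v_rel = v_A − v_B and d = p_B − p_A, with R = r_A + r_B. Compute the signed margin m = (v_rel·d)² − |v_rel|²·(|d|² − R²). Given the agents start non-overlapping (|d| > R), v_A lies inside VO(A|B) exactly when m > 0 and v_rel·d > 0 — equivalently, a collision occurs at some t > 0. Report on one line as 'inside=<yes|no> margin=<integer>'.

d = (-13, -17),  |d|² = 458;  R = 4+4 = 8,  c = 458−8² = 394
v_rel = (-7, -12),  |v_rel|² = 193;  v_rel·d = (-7)·(-13) + (-12)·(-17) = 295
193·t² − 590·t + 394 = 0  ⇒  m = 295² − 193·394 = 10983
m = 10983 > 0,  v_rel·d = 295 > 0  ⇒  inside

inside=yes margin=10983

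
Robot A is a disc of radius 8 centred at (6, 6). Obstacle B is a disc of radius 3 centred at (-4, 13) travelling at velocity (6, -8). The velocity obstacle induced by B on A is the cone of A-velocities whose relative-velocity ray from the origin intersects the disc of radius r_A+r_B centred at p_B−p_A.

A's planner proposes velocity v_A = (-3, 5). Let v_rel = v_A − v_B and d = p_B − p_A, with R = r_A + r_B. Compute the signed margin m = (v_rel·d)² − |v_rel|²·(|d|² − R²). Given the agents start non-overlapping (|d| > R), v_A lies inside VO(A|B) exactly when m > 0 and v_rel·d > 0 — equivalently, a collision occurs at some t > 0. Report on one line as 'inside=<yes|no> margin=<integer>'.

d = (-10, 7),  |d|² = 149;  R = 8+3 = 11,  c = 149−11² = 28
v_rel = (-9, 13),  |v_rel|² = 250;  v_rel·d = (-9)·(-10) + (13)·(7) = 181
250·t² − 362·t + 28 = 0  ⇒  m = 181² − 250·28 = 25761
m = 25761 > 0,  v_rel·d = 181 > 0  ⇒  inside

inside=yes margin=25761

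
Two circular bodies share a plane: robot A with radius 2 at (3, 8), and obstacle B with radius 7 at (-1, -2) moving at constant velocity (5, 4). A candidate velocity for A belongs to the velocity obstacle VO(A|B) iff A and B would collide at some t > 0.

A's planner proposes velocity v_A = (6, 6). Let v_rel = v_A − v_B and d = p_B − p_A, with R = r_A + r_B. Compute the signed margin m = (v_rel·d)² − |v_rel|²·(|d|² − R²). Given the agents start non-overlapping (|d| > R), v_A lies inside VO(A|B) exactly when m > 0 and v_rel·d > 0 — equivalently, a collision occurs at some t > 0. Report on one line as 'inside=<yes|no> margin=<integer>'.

d = (-4, -10),  |d|² = 116;  R = 2+7 = 9,  c = 116−9² = 35
v_rel = (1, 2),  |v_rel|² = 5;  v_rel·d = (1)·(-4) + (2)·(-10) = -24
5·t² + 48·t + 35 = 0  ⇒  m = (-24)² − 5·35 = 401
m = 401 > 0,  v_rel·d = -24 < 0  ⇒  outside

inside=no margin=401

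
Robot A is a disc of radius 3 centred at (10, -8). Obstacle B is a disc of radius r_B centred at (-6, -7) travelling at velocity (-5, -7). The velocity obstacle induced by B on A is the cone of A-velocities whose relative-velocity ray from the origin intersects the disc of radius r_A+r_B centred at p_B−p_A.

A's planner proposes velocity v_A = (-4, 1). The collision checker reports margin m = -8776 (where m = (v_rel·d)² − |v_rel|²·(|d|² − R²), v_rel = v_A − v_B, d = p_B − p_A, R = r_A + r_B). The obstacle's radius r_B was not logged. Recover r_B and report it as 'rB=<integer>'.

m = -8776
d = (-16, 1);  v_rel = (1, 8),  |v_rel|² = 65
v_rel×d = (1)·(1) − (8)·(-16) = 129
since m = R²·65 − 129²:  R² = (16641 + -8776) / 65 = 121
R = √121 = 11  ⇒  r_B = 11 − 3 = 8

rB=8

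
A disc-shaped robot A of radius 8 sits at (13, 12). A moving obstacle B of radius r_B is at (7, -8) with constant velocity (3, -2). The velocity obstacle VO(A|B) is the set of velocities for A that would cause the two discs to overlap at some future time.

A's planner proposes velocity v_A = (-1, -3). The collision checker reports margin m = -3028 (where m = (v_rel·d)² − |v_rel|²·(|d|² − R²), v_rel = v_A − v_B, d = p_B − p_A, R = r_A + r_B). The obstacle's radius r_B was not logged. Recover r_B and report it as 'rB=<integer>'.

m = -3028
d = (-6, -20);  v_rel = (-4, -1),  |v_rel|² = 17
v_rel×d = (-4)·(-20) − (-1)·(-6) = 74
since m = R²·17 − 74²:  R² = (5476 + -3028) / 17 = 144
R = √144 = 12  ⇒  r_B = 12 − 8 = 4

rB=4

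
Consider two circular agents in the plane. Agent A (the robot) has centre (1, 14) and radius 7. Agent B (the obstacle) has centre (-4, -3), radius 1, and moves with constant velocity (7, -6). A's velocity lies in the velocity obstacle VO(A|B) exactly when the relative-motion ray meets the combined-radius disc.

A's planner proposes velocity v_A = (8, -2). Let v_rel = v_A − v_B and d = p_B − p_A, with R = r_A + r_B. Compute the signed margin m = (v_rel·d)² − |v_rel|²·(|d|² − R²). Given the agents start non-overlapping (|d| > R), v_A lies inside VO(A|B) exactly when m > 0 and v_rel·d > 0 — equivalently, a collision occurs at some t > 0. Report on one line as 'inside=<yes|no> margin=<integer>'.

d = (-5, -17),  |d|² = 314;  R = 7+1 = 8,  c = 314−8² = 250
v_rel = (1, 4),  |v_rel|² = 17;  v_rel·d = (1)·(-5) + (4)·(-17) = -73
17·t² + 146·t + 250 = 0  ⇒  m = (-73)² − 17·250 = 1079
m = 1079 > 0,  v_rel·d = -73 < 0  ⇒  outside

inside=no margin=1079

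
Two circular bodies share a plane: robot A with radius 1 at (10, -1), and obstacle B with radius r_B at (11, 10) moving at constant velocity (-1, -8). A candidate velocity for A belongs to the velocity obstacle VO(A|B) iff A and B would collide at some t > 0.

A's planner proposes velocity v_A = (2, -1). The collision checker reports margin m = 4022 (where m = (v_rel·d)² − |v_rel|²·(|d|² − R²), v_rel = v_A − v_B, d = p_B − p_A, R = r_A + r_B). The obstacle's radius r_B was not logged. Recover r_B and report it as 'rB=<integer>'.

m = 4022
d = (1, 11);  v_rel = (3, 7),  |v_rel|² = 58
v_rel×d = (3)·(11) − (7)·(1) = 26
since m = R²·58 − 26²:  R² = (676 + 4022) / 58 = 81
R = √81 = 9  ⇒  r_B = 9 − 1 = 8

rB=8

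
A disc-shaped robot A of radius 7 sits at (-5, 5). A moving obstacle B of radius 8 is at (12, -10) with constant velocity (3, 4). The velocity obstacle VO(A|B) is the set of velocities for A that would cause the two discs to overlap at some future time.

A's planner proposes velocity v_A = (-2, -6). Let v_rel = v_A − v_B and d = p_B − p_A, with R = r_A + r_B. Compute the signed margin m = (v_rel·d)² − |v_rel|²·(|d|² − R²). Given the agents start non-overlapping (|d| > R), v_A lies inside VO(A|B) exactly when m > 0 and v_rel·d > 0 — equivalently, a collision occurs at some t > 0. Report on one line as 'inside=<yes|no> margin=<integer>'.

d = (17, -15),  |d|² = 514;  R = 7+8 = 15,  c = 514−15² = 289
v_rel = (-5, -10),  |v_rel|² = 125;  v_rel·d = (-5)·(17) + (-10)·(-15) = 65
125·t² − 130·t + 289 = 0  ⇒  m = 65² − 125·289 = -31900
m = -31900 < 0,  v_rel·d = 65 > 0  ⇒  outside

inside=no margin=-31900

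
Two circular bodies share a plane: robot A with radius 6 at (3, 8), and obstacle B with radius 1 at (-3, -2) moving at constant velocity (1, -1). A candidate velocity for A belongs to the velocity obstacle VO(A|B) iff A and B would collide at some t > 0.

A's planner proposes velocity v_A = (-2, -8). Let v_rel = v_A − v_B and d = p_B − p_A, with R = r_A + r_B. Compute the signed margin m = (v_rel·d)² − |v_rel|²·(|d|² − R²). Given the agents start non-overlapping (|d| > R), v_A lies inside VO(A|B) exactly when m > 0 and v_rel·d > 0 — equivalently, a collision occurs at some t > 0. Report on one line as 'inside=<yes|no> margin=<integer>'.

d = (-6, -10),  |d|² = 136;  R = 6+1 = 7,  c = 136−7² = 87
v_rel = (-3, -7),  |v_rel|² = 58;  v_rel·d = (-3)·(-6) + (-7)·(-10) = 88
58·t² − 176·t + 87 = 0  ⇒  m = 88² − 58·87 = 2698
m = 2698 > 0,  v_rel·d = 88 > 0  ⇒  inside

inside=yes margin=2698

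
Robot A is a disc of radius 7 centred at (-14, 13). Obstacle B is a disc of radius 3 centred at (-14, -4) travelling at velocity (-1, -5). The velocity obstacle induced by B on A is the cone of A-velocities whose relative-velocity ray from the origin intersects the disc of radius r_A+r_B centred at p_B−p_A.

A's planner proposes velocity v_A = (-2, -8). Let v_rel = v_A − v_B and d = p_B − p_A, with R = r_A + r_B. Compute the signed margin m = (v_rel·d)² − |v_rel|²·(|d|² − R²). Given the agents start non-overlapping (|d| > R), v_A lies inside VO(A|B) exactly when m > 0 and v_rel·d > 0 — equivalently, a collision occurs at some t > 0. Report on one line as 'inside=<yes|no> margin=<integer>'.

d = (0, -17),  |d|² = 289;  R = 7+3 = 10,  c = 289−10² = 189
v_rel = (-1, -3),  |v_rel|² = 10;  v_rel·d = (-1)·(0) + (-3)·(-17) = 51
10·t² − 102·t + 189 = 0  ⇒  m = 51² − 10·189 = 711
m = 711 > 0,  v_rel·d = 51 > 0  ⇒  inside

inside=yes margin=711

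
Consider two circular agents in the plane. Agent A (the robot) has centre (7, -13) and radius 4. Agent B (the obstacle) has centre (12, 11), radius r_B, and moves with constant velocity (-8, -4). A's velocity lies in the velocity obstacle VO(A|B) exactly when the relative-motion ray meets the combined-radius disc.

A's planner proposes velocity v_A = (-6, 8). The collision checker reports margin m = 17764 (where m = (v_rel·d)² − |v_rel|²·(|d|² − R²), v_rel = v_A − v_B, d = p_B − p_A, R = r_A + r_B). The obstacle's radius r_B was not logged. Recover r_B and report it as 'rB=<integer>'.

m = 17764
d = (5, 24);  v_rel = (2, 12),  |v_rel|² = 148
v_rel×d = (2)·(24) − (12)·(5) = -12
since m = R²·148 − (-12)²:  R² = (144 + 17764) / 148 = 121
R = √121 = 11  ⇒  r_B = 11 − 4 = 7

rB=7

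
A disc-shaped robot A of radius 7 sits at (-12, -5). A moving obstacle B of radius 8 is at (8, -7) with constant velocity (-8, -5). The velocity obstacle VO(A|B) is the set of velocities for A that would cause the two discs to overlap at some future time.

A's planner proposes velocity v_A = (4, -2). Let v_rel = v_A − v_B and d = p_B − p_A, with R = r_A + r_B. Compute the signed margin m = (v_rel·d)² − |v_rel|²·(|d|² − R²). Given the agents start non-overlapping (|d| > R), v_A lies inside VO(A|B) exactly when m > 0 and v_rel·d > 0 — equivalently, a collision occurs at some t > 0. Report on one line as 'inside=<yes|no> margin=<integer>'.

d = (20, -2),  |d|² = 404;  R = 7+8 = 15,  c = 404−15² = 179
v_rel = (12, 3),  |v_rel|² = 153;  v_rel·d = (12)·(20) + (3)·(-2) = 234
153·t² − 468·t + 179 = 0  ⇒  m = 234² − 153·179 = 27369
m = 27369 > 0,  v_rel·d = 234 > 0  ⇒  inside

inside=yes margin=27369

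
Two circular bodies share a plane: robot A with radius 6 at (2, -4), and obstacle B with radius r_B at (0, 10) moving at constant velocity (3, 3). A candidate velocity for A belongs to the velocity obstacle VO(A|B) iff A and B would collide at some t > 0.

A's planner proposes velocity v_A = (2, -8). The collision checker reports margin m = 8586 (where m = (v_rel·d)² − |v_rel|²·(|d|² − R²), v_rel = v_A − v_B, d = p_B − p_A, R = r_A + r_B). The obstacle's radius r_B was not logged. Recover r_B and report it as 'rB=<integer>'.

m = 8586
d = (-2, 14);  v_rel = (-1, -11),  |v_rel|² = 122
v_rel×d = (-1)·(14) − (-11)·(-2) = -36
since m = R²·122 − (-36)²:  R² = (1296 + 8586) / 122 = 81
R = √81 = 9  ⇒  r_B = 9 − 6 = 3

rB=3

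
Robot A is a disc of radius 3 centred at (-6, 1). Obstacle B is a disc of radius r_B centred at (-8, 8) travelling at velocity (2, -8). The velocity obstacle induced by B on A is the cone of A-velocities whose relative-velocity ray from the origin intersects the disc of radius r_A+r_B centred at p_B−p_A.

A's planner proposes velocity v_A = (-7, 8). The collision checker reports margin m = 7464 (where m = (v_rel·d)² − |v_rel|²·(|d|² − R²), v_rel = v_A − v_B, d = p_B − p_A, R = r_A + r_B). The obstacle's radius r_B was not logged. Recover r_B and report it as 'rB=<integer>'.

m = 7464
d = (-2, 7);  v_rel = (-9, 16),  |v_rel|² = 337
v_rel×d = (-9)·(7) − (16)·(-2) = -31
since m = R²·337 − (-31)²:  R² = (961 + 7464) / 337 = 25
R = √25 = 5  ⇒  r_B = 5 − 3 = 2

rB=2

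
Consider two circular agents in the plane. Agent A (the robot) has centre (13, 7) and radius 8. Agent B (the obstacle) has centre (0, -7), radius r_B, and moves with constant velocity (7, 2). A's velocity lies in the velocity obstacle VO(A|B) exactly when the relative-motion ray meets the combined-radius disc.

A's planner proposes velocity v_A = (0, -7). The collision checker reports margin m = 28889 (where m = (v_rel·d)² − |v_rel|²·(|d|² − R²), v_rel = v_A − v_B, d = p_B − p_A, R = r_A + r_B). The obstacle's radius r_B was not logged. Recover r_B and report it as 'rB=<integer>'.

m = 28889
d = (-13, -14);  v_rel = (-7, -9),  |v_rel|² = 130
v_rel×d = (-7)·(-14) − (-9)·(-13) = -19
since m = R²·130 − (-19)²:  R² = (361 + 28889) / 130 = 225
R = √225 = 15  ⇒  r_B = 15 − 8 = 7

rB=7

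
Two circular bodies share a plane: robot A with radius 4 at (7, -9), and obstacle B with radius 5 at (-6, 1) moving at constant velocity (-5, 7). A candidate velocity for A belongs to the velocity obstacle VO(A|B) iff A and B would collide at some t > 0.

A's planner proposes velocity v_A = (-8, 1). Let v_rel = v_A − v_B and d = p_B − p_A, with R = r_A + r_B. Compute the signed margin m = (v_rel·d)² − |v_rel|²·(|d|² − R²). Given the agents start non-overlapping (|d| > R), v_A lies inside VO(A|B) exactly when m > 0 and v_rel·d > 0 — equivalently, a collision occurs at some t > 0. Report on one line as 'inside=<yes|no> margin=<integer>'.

d = (-13, 10),  |d|² = 269;  R = 4+5 = 9,  c = 269−9² = 188
v_rel = (-3, -6),  |v_rel|² = 45;  v_rel·d = (-3)·(-13) + (-6)·(10) = -21
45·t² + 42·t + 188 = 0  ⇒  m = (-21)² − 45·188 = -8019
m = -8019 < 0,  v_rel·d = -21 < 0  ⇒  outside

inside=no margin=-8019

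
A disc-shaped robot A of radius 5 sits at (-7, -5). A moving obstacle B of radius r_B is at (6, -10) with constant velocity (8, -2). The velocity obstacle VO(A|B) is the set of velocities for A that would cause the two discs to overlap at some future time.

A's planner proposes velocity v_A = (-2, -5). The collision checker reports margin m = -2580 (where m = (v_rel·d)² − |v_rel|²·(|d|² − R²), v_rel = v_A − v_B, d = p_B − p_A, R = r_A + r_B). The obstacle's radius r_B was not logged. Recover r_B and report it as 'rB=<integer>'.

m = -2580
d = (13, -5);  v_rel = (-10, -3),  |v_rel|² = 109
v_rel×d = (-10)·(-5) − (-3)·(13) = 89
since m = R²·109 − 89²:  R² = (7921 + -2580) / 109 = 49
R = √49 = 7  ⇒  r_B = 7 − 5 = 2

rB=2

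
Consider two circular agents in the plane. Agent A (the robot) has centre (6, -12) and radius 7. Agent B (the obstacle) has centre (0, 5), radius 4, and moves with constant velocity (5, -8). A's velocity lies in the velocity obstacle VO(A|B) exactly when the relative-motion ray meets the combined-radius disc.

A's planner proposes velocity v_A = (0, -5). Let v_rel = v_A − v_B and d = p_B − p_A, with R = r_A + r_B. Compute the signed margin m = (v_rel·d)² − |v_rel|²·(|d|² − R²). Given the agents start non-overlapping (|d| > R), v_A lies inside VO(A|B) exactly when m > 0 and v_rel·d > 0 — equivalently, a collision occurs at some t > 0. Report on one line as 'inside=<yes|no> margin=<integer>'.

d = (-6, 17),  |d|² = 325;  R = 7+4 = 11,  c = 325−11² = 204
v_rel = (-5, 3),  |v_rel|² = 34;  v_rel·d = (-5)·(-6) + (3)·(17) = 81
34·t² − 162·t + 204 = 0  ⇒  m = 81² − 34·204 = -375
m = -375 < 0,  v_rel·d = 81 > 0  ⇒  outside

inside=no margin=-375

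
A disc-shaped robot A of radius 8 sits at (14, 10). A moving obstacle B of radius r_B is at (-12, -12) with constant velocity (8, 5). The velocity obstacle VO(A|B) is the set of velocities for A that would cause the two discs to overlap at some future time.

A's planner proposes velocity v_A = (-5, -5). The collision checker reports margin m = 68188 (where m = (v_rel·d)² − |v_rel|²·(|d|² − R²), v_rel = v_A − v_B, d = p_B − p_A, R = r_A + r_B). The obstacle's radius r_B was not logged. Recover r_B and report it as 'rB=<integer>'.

m = 68188
d = (-26, -22);  v_rel = (-13, -10),  |v_rel|² = 269
v_rel×d = (-13)·(-22) − (-10)·(-26) = 26
since m = R²·269 − 26²:  R² = (676 + 68188) / 269 = 256
R = √256 = 16  ⇒  r_B = 16 − 8 = 8

rB=8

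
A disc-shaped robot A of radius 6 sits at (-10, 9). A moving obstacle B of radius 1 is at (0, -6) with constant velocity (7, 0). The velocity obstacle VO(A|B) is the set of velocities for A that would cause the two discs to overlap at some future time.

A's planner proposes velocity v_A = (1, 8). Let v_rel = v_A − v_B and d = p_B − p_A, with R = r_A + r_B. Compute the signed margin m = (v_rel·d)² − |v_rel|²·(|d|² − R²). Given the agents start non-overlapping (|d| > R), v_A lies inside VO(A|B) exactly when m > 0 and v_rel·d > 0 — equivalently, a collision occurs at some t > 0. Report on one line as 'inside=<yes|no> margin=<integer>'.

d = (10, -15),  |d|² = 325;  R = 6+1 = 7,  c = 325−7² = 276
v_rel = (-6, 8),  |v_rel|² = 100;  v_rel·d = (-6)·(10) + (8)·(-15) = -180
100·t² + 360·t + 276 = 0  ⇒  m = (-180)² − 100·276 = 4800
m = 4800 > 0,  v_rel·d = -180 < 0  ⇒  outside

inside=no margin=4800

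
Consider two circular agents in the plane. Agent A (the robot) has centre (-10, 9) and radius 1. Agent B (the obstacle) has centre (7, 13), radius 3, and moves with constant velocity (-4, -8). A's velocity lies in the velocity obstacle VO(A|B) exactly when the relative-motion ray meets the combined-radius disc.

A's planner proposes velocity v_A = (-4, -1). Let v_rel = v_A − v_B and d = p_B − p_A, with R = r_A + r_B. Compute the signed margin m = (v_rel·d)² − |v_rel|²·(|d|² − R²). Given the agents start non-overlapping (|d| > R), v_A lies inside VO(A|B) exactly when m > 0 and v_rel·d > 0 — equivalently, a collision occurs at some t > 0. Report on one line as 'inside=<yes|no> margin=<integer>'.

d = (17, 4),  |d|² = 305;  R = 1+3 = 4,  c = 305−4² = 289
v_rel = (0, 7),  |v_rel|² = 49;  v_rel·d = (0)·(17) + (7)·(4) = 28
49·t² − 56·t + 289 = 0  ⇒  m = 28² − 49·289 = -13377
m = -13377 < 0,  v_rel·d = 28 > 0  ⇒  outside

inside=no margin=-13377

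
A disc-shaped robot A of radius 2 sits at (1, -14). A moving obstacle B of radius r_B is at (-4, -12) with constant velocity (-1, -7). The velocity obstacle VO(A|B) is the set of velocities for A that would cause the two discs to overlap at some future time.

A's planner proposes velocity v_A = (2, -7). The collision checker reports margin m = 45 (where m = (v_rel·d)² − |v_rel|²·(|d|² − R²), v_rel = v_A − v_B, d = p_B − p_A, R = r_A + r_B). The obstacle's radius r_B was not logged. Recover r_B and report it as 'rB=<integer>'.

m = 45
d = (-5, 2);  v_rel = (3, 0),  |v_rel|² = 9
v_rel×d = (3)·(2) − (0)·(-5) = 6
since m = R²·9 − 6²:  R² = (36 + 45) / 9 = 9
R = √9 = 3  ⇒  r_B = 3 − 2 = 1

rB=1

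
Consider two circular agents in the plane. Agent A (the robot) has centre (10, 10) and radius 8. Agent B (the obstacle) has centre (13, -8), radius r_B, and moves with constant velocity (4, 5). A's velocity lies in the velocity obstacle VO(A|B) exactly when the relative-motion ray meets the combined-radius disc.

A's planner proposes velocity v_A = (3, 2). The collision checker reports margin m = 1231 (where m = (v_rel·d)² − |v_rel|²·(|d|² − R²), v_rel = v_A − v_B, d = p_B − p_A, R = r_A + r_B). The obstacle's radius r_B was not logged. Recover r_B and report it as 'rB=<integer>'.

m = 1231
d = (3, -18);  v_rel = (-1, -3),  |v_rel|² = 10
v_rel×d = (-1)·(-18) − (-3)·(3) = 27
since m = R²·10 − 27²:  R² = (729 + 1231) / 10 = 196
R = √196 = 14  ⇒  r_B = 14 − 8 = 6

rB=6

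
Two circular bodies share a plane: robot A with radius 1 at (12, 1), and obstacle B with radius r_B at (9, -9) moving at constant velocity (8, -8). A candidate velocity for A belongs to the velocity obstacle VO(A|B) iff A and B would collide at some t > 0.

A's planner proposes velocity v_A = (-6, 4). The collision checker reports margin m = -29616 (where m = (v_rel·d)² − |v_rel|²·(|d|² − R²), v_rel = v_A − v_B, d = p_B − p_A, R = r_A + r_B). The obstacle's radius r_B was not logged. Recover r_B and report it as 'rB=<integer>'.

m = -29616
d = (-3, -10);  v_rel = (-14, 12),  |v_rel|² = 340
v_rel×d = (-14)·(-10) − (12)·(-3) = 176
since m = R²·340 − 176²:  R² = (30976 + -29616) / 340 = 4
R = √4 = 2  ⇒  r_B = 2 − 1 = 1

rB=1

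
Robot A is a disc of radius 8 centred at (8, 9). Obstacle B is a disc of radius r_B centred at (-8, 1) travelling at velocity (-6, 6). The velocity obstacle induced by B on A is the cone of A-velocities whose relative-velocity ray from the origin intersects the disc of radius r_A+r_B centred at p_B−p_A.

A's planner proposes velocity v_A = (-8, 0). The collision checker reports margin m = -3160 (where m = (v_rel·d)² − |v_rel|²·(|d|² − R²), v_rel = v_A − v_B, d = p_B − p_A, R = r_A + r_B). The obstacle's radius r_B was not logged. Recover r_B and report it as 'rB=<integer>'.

m = -3160
d = (-16, -8);  v_rel = (-2, -6),  |v_rel|² = 40
v_rel×d = (-2)·(-8) − (-6)·(-16) = -80
since m = R²·40 − (-80)²:  R² = (6400 + -3160) / 40 = 81
R = √81 = 9  ⇒  r_B = 9 − 8 = 1

rB=1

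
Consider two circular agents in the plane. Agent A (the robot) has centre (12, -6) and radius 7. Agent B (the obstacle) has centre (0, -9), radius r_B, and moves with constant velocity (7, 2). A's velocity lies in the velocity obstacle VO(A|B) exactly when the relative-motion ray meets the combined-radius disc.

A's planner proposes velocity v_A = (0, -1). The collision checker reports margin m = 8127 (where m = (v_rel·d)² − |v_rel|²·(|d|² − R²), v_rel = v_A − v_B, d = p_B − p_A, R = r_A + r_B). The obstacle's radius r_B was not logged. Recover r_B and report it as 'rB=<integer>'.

m = 8127
d = (-12, -3);  v_rel = (-7, -3),  |v_rel|² = 58
v_rel×d = (-7)·(-3) − (-3)·(-12) = -15
since m = R²·58 − (-15)²:  R² = (225 + 8127) / 58 = 144
R = √144 = 12  ⇒  r_B = 12 − 7 = 5

rB=5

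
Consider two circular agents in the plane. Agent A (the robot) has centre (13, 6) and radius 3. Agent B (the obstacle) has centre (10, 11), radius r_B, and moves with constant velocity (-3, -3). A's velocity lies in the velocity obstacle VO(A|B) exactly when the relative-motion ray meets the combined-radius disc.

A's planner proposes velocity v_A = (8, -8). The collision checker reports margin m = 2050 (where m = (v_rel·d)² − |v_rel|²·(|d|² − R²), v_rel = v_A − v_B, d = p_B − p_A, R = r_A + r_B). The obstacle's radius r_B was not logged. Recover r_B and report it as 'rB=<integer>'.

m = 2050
d = (-3, 5);  v_rel = (11, -5),  |v_rel|² = 146
v_rel×d = (11)·(5) − (-5)·(-3) = 40
since m = R²·146 − 40²:  R² = (1600 + 2050) / 146 = 25
R = √25 = 5  ⇒  r_B = 5 − 3 = 2

rB=2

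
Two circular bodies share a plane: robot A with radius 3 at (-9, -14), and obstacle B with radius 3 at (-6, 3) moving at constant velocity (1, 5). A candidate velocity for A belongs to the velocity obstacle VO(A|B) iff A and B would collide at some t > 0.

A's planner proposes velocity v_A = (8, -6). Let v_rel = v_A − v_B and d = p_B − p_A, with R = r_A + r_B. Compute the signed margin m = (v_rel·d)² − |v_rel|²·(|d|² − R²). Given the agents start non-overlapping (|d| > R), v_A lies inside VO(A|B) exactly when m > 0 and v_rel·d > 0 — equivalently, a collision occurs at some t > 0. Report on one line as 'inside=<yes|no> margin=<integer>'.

d = (3, 17),  |d|² = 298;  R = 3+3 = 6,  c = 298−6² = 262
v_rel = (7, -11),  |v_rel|² = 170;  v_rel·d = (7)·(3) + (-11)·(17) = -166
170·t² + 332·t + 262 = 0  ⇒  m = (-166)² − 170·262 = -16984
m = -16984 < 0,  v_rel·d = -166 < 0  ⇒  outside

inside=no margin=-16984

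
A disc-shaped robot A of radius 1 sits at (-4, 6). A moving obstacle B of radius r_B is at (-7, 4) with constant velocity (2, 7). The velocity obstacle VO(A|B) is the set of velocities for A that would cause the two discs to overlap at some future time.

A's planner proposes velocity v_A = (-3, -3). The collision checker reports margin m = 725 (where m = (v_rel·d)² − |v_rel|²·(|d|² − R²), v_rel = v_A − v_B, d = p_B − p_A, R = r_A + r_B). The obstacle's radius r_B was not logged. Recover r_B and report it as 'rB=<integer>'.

m = 725
d = (-3, -2);  v_rel = (-5, -10),  |v_rel|² = 125
v_rel×d = (-5)·(-2) − (-10)·(-3) = -20
since m = R²·125 − (-20)²:  R² = (400 + 725) / 125 = 9
R = √9 = 3  ⇒  r_B = 3 − 1 = 2

rB=2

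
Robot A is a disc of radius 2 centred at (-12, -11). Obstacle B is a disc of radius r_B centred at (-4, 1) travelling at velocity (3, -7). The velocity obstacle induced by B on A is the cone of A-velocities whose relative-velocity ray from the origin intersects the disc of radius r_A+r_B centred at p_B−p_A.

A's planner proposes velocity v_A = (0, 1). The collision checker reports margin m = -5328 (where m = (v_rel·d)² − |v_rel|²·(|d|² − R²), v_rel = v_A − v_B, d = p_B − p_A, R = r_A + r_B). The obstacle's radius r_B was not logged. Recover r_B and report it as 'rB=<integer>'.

m = -5328
d = (8, 12);  v_rel = (-3, 8),  |v_rel|² = 73
v_rel×d = (-3)·(12) − (8)·(8) = -100
since m = R²·73 − (-100)²:  R² = (10000 + -5328) / 73 = 64
R = √64 = 8  ⇒  r_B = 8 − 2 = 6

rB=6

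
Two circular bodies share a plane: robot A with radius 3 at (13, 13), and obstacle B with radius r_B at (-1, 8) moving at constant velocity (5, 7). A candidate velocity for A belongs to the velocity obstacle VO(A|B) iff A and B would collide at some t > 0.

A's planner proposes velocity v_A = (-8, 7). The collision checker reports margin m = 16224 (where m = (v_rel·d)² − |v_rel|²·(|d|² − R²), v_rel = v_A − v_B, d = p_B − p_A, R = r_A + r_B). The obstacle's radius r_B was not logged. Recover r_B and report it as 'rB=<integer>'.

m = 16224
d = (-14, -5);  v_rel = (-13, 0),  |v_rel|² = 169
v_rel×d = (-13)·(-5) − (0)·(-14) = 65
since m = R²·169 − 65²:  R² = (4225 + 16224) / 169 = 121
R = √121 = 11  ⇒  r_B = 11 − 3 = 8

rB=8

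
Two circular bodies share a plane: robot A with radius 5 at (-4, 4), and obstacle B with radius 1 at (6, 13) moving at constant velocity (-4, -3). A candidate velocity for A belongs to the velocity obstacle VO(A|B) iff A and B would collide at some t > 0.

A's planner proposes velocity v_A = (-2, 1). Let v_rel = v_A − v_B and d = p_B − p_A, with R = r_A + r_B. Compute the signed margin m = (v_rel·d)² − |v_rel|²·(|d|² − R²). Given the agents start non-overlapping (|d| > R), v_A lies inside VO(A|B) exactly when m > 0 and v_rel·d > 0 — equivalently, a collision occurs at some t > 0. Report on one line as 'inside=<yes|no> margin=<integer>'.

d = (10, 9),  |d|² = 181;  R = 5+1 = 6,  c = 181−6² = 145
v_rel = (2, 4),  |v_rel|² = 20;  v_rel·d = (2)·(10) + (4)·(9) = 56
20·t² − 112·t + 145 = 0  ⇒  m = 56² − 20·145 = 236
m = 236 > 0,  v_rel·d = 56 > 0  ⇒  inside

inside=yes margin=236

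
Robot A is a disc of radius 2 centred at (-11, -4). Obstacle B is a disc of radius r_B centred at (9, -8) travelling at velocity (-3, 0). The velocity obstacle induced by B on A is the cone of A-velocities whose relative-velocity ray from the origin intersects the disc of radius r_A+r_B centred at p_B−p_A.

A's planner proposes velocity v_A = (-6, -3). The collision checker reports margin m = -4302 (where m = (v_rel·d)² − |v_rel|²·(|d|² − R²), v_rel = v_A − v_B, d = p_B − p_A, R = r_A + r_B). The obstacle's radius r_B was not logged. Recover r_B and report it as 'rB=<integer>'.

m = -4302
d = (20, -4);  v_rel = (-3, -3),  |v_rel|² = 18
v_rel×d = (-3)·(-4) − (-3)·(20) = 72
since m = R²·18 − 72²:  R² = (5184 + -4302) / 18 = 49
R = √49 = 7  ⇒  r_B = 7 − 2 = 5

rB=5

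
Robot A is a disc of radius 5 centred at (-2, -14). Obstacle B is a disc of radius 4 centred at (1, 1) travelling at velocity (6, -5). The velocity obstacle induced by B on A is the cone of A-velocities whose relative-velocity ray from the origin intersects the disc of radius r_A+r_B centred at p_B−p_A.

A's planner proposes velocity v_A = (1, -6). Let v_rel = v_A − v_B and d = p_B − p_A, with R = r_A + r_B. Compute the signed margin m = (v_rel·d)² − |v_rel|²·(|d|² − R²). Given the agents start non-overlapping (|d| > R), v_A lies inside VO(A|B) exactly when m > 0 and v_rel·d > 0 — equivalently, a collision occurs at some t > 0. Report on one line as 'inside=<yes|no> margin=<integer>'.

d = (3, 15),  |d|² = 234;  R = 5+4 = 9,  c = 234−9² = 153
v_rel = (-5, -1),  |v_rel|² = 26;  v_rel·d = (-5)·(3) + (-1)·(15) = -30
26·t² + 60·t + 153 = 0  ⇒  m = (-30)² − 26·153 = -3078
m = -3078 < 0,  v_rel·d = -30 < 0  ⇒  outside

inside=no margin=-3078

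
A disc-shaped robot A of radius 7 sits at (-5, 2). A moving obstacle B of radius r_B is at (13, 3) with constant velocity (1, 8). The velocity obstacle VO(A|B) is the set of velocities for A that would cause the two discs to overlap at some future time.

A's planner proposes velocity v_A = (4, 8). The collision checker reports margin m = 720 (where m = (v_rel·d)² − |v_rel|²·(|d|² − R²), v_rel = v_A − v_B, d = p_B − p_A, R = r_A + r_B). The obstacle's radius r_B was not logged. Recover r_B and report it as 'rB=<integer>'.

m = 720
d = (18, 1);  v_rel = (3, 0),  |v_rel|² = 9
v_rel×d = (3)·(1) − (0)·(18) = 3
since m = R²·9 − 3²:  R² = (9 + 720) / 9 = 81
R = √81 = 9  ⇒  r_B = 9 − 7 = 2

rB=2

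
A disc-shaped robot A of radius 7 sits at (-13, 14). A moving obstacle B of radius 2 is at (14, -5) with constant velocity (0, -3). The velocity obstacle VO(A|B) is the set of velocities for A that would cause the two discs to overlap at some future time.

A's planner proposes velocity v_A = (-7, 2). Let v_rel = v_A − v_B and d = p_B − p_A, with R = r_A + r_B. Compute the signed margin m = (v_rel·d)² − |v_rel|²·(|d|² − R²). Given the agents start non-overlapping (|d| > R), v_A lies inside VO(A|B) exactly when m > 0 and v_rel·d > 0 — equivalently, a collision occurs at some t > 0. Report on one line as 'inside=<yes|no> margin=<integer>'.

d = (27, -19),  |d|² = 1090;  R = 7+2 = 9,  c = 1090−9² = 1009
v_rel = (-7, 5),  |v_rel|² = 74;  v_rel·d = (-7)·(27) + (5)·(-19) = -284
74·t² + 568·t + 1009 = 0  ⇒  m = (-284)² − 74·1009 = 5990
m = 5990 > 0,  v_rel·d = -284 < 0  ⇒  outside

inside=no margin=5990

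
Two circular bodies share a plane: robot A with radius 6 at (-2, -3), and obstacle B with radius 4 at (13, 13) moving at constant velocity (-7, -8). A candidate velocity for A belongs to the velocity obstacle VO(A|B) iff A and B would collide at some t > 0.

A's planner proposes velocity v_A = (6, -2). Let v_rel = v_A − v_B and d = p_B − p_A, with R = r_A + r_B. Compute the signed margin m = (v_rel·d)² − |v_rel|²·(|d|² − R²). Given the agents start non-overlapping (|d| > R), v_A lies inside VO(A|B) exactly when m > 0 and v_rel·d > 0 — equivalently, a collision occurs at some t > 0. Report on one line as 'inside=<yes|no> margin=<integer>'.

d = (15, 16),  |d|² = 481;  R = 6+4 = 10,  c = 481−10² = 381
v_rel = (13, 6),  |v_rel|² = 205;  v_rel·d = (13)·(15) + (6)·(16) = 291
205·t² − 582·t + 381 = 0  ⇒  m = 291² − 205·381 = 6576
m = 6576 > 0,  v_rel·d = 291 > 0  ⇒  inside

inside=yes margin=6576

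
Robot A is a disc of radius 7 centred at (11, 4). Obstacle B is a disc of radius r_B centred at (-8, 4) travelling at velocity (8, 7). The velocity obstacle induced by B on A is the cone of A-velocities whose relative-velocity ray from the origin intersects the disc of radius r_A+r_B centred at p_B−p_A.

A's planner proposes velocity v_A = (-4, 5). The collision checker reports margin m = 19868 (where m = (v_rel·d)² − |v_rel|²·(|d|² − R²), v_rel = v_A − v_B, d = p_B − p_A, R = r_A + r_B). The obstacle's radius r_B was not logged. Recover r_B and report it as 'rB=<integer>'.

m = 19868
d = (-19, 0);  v_rel = (-12, -2),  |v_rel|² = 148
v_rel×d = (-12)·(0) − (-2)·(-19) = -38
since m = R²·148 − (-38)²:  R² = (1444 + 19868) / 148 = 144
R = √144 = 12  ⇒  r_B = 12 − 7 = 5

rB=5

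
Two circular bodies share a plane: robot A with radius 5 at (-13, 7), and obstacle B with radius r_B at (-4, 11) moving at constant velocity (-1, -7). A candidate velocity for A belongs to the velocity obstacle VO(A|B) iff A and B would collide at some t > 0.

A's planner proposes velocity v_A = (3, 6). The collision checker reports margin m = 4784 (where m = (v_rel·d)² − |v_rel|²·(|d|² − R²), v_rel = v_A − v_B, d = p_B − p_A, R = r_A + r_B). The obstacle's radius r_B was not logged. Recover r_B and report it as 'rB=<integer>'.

m = 4784
d = (9, 4);  v_rel = (4, 13),  |v_rel|² = 185
v_rel×d = (4)·(4) − (13)·(9) = -101
since m = R²·185 − (-101)²:  R² = (10201 + 4784) / 185 = 81
R = √81 = 9  ⇒  r_B = 9 − 5 = 4

rB=4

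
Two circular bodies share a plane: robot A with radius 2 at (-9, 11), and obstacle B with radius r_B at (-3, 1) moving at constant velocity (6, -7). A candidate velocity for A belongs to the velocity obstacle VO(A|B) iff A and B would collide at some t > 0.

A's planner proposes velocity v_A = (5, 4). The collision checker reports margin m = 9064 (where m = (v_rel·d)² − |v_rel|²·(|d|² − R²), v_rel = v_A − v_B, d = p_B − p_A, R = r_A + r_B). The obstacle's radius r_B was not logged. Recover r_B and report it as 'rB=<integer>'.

m = 9064
d = (6, -10);  v_rel = (-1, 11),  |v_rel|² = 122
v_rel×d = (-1)·(-10) − (11)·(6) = -56
since m = R²·122 − (-56)²:  R² = (3136 + 9064) / 122 = 100
R = √100 = 10  ⇒  r_B = 10 − 2 = 8

rB=8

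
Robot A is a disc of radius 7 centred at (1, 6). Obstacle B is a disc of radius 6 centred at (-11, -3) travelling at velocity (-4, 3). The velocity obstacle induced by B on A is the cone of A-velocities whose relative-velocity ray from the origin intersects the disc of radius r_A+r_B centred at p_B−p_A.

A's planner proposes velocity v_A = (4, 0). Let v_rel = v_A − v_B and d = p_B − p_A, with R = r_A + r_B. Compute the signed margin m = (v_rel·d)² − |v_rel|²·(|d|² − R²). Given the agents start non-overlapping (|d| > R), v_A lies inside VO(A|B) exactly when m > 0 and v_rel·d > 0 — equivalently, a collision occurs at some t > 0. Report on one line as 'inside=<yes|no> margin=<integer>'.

d = (-12, -9),  |d|² = 225;  R = 7+6 = 13,  c = 225−13² = 56
v_rel = (8, -3),  |v_rel|² = 73;  v_rel·d = (8)·(-12) + (-3)·(-9) = -69
73·t² + 138·t + 56 = 0  ⇒  m = (-69)² − 73·56 = 673
m = 673 > 0,  v_rel·d = -69 < 0  ⇒  outside

inside=no margin=673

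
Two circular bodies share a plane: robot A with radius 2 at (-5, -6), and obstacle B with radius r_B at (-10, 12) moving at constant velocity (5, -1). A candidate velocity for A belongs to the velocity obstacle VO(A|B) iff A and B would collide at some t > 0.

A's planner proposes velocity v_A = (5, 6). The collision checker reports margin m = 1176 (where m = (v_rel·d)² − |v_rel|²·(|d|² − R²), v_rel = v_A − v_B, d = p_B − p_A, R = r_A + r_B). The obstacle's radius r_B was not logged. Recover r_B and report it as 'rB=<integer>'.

m = 1176
d = (-5, 18);  v_rel = (0, 7),  |v_rel|² = 49
v_rel×d = (0)·(18) − (7)·(-5) = 35
since m = R²·49 − 35²:  R² = (1225 + 1176) / 49 = 49
R = √49 = 7  ⇒  r_B = 7 − 2 = 5

rB=5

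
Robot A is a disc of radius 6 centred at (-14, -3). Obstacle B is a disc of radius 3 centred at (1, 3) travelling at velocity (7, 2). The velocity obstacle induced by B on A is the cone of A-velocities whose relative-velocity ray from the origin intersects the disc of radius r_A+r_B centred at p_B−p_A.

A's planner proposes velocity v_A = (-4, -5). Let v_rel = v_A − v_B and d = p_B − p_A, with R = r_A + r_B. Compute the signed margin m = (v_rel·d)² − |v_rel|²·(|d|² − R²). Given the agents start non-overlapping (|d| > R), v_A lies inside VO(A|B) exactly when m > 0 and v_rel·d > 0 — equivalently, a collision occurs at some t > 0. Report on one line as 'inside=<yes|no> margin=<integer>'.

d = (15, 6),  |d|² = 261;  R = 6+3 = 9,  c = 261−9² = 180
v_rel = (-11, -7),  |v_rel|² = 170;  v_rel·d = (-11)·(15) + (-7)·(6) = -207
170·t² + 414·t + 180 = 0  ⇒  m = (-207)² − 170·180 = 12249
m = 12249 > 0,  v_rel·d = -207 < 0  ⇒  outside

inside=no margin=12249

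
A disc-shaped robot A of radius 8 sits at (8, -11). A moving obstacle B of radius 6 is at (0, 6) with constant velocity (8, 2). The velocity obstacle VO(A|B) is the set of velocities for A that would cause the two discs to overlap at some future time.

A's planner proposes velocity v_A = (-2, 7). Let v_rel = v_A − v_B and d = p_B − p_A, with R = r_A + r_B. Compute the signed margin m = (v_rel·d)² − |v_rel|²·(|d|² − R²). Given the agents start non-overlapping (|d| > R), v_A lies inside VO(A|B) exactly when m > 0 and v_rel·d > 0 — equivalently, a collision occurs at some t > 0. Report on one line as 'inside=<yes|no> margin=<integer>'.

d = (-8, 17),  |d|² = 353;  R = 8+6 = 14,  c = 353−14² = 157
v_rel = (-10, 5),  |v_rel|² = 125;  v_rel·d = (-10)·(-8) + (5)·(17) = 165
125·t² − 330·t + 157 = 0  ⇒  m = 165² − 125·157 = 7600
m = 7600 > 0,  v_rel·d = 165 > 0  ⇒  inside

inside=yes margin=7600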